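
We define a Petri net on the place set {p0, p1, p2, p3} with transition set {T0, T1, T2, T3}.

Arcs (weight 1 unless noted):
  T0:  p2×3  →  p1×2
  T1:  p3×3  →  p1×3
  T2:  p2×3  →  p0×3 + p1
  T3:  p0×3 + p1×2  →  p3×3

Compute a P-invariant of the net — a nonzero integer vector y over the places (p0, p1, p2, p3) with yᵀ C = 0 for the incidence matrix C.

Incidence matrix C (rows=places, cols=transitions):
       T0   T1   T2   T3
   p0   0    0    3   -3
   p1   2    3    1   -2
   p2  -3    0   -3    0
   p3   0   -3    0    3

Candidate y = [1, 3, 2, 3]; check y·C column-wise:
  col T0: 1·0 + 3·2 + 2·-3 + 3·0 = 0
  col T1: 1·0 + 3·3 + 2·0 + 3·-3 = 0
  col T2: 1·3 + 3·1 + 2·-3 + 3·0 = 0
  col T3: 1·-3 + 3·-2 + 2·0 + 3·3 = 0

y = (p0:1, p1:3, p2:2, p3:3)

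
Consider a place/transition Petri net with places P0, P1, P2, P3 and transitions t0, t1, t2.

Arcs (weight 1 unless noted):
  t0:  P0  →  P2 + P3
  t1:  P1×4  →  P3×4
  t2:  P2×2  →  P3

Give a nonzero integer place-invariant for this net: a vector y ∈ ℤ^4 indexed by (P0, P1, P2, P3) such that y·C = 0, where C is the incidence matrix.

Incidence matrix C (rows=places, cols=transitions):
       t0   t1   t2
   P0  -1    0    0
   P1   0   -4    0
   P2   1    0   -2
   P3   1    4    1

Candidate y = [3, 2, 1, 2]; check y·C column-wise:
  col t0: 3·-1 + 2·0 + 1·1 + 2·1 = 0
  col t1: 3·0 + 2·-4 + 1·0 + 2·4 = 0
  col t2: 3·0 + 2·0 + 1·-2 + 2·1 = 0

y = (P0:3, P1:2, P2:1, P3:2)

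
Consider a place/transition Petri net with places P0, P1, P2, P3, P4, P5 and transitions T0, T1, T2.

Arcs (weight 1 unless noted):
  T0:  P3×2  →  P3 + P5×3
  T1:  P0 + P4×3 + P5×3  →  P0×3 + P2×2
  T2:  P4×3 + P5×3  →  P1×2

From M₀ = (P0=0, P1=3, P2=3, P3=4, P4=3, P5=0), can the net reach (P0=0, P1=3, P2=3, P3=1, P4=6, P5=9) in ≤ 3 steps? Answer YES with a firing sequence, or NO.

depth 0: 1 marking
depth 1: 2 markings reached so far
depth 2: 4 markings reached so far
depth 3: 6 markings reached so far
target is not among the 6 markings reachable within 3 steps

NO — not reachable within 3 firings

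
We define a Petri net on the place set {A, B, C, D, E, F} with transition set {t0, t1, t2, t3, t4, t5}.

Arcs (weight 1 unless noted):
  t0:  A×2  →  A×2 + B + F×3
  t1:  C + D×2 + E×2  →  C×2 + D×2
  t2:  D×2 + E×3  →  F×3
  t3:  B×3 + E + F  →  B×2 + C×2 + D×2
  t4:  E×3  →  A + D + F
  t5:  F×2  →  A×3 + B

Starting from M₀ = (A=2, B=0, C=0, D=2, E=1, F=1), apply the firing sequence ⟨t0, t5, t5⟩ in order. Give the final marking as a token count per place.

step 1: fire t0:  (A=2, B=0, C=0, D=2, E=1, F=1) → (A=2, B=1, C=0, D=2, E=1, F=4)
step 2: fire t5:  (A=2, B=1, C=0, D=2, E=1, F=4) → (A=5, B=2, C=0, D=2, E=1, F=2)
step 3: fire t5:  (A=5, B=2, C=0, D=2, E=1, F=2) → (A=8, B=3, C=0, D=2, E=1, F=0)

(A=8, B=3, C=0, D=2, E=1, F=0)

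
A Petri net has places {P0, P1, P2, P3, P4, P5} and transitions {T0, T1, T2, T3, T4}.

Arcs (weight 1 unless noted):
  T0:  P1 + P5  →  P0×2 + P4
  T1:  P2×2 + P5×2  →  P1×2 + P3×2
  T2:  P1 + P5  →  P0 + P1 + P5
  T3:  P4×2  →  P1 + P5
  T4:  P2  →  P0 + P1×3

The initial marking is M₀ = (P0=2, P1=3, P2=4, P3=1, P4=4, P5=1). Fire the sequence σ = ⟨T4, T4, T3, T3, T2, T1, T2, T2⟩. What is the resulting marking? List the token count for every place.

(P0=7, P1=13, P2=0, P3=3, P4=0, P5=1)

step 1: fire T4:  (P0=2, P1=3, P2=4, P3=1, P4=4, P5=1) → (P0=3, P1=6, P2=3, P3=1, P4=4, P5=1)
step 2: fire T4:  (P0=3, P1=6, P2=3, P3=1, P4=4, P5=1) → (P0=4, P1=9, P2=2, P3=1, P4=4, P5=1)
step 3: fire T3:  (P0=4, P1=9, P2=2, P3=1, P4=4, P5=1) → (P0=4, P1=10, P2=2, P3=1, P4=2, P5=2)
step 4: fire T3:  (P0=4, P1=10, P2=2, P3=1, P4=2, P5=2) → (P0=4, P1=11, P2=2, P3=1, P4=0, P5=3)
step 5: fire T2:  (P0=4, P1=11, P2=2, P3=1, P4=0, P5=3) → (P0=5, P1=11, P2=2, P3=1, P4=0, P5=3)
step 6: fire T1:  (P0=5, P1=11, P2=2, P3=1, P4=0, P5=3) → (P0=5, P1=13, P2=0, P3=3, P4=0, P5=1)
step 7: fire T2:  (P0=5, P1=13, P2=0, P3=3, P4=0, P5=1) → (P0=6, P1=13, P2=0, P3=3, P4=0, P5=1)
step 8: fire T2:  (P0=6, P1=13, P2=0, P3=3, P4=0, P5=1) → (P0=7, P1=13, P2=0, P3=3, P4=0, P5=1)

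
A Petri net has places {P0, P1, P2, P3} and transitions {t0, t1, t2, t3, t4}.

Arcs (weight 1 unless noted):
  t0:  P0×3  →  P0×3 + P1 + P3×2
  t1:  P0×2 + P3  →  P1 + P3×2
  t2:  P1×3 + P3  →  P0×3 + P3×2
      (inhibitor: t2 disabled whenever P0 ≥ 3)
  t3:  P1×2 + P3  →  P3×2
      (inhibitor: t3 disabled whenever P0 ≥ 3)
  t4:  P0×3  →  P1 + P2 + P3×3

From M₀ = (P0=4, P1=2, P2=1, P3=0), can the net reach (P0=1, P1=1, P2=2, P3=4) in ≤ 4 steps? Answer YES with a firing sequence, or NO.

step 1: fire t4:  (P0=4, P1=2, P2=1, P3=0) → (P0=1, P1=3, P2=2, P3=3)
step 2: fire t3:  (P0=1, P1=3, P2=2, P3=3) → (P0=1, P1=1, P2=2, P3=4)

YES — reachable via ⟨t4, t3⟩ (2 firings)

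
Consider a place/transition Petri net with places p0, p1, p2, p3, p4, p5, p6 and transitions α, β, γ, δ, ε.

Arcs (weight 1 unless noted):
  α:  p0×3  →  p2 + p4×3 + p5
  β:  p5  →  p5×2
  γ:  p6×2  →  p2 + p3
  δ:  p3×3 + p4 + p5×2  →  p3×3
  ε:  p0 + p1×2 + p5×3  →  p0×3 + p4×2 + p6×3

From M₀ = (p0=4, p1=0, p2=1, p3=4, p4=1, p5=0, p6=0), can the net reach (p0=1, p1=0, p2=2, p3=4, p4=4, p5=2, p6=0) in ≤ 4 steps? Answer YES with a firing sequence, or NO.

YES — reachable via ⟨α, β⟩ (2 firings)

step 1: fire α:  (p0=4, p1=0, p2=1, p3=4, p4=1, p5=0, p6=0) → (p0=1, p1=0, p2=2, p3=4, p4=4, p5=1, p6=0)
step 2: fire β:  (p0=1, p1=0, p2=2, p3=4, p4=4, p5=1, p6=0) → (p0=1, p1=0, p2=2, p3=4, p4=4, p5=2, p6=0)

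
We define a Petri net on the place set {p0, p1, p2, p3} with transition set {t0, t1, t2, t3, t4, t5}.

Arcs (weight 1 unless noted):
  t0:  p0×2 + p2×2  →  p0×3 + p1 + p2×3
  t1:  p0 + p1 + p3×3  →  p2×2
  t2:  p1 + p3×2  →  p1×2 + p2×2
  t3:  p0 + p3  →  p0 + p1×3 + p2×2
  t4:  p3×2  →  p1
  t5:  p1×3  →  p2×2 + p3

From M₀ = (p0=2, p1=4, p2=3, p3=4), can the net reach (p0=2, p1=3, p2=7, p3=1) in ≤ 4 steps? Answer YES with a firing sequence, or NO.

step 1: fire t2:  (p0=2, p1=4, p2=3, p3=4) → (p0=2, p1=5, p2=5, p3=2)
step 2: fire t4:  (p0=2, p1=5, p2=5, p3=2) → (p0=2, p1=6, p2=5, p3=0)
step 3: fire t5:  (p0=2, p1=6, p2=5, p3=0) → (p0=2, p1=3, p2=7, p3=1)

YES — reachable via ⟨t2, t4, t5⟩ (3 firings)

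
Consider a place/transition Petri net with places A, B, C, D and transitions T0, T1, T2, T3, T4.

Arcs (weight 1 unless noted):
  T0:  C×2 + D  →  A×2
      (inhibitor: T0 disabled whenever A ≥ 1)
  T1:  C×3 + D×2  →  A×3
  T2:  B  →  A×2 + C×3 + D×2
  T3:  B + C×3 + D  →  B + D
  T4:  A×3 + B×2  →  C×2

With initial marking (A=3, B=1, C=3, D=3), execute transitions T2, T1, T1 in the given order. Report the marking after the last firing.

(A=11, B=0, C=0, D=1)

step 1: fire T2:  (A=3, B=1, C=3, D=3) → (A=5, B=0, C=6, D=5)
step 2: fire T1:  (A=5, B=0, C=6, D=5) → (A=8, B=0, C=3, D=3)
step 3: fire T1:  (A=8, B=0, C=3, D=3) → (A=11, B=0, C=0, D=1)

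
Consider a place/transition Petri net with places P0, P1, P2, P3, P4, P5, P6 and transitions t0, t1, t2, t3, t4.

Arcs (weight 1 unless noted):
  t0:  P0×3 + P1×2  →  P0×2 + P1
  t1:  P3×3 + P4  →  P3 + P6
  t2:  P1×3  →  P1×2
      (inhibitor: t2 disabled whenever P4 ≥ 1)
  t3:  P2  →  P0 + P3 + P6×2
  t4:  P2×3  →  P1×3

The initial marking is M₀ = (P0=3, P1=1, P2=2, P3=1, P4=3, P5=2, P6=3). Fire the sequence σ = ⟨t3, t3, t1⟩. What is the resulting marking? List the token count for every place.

step 1: fire t3:  (P0=3, P1=1, P2=2, P3=1, P4=3, P5=2, P6=3) → (P0=4, P1=1, P2=1, P3=2, P4=3, P5=2, P6=5)
step 2: fire t3:  (P0=4, P1=1, P2=1, P3=2, P4=3, P5=2, P6=5) → (P0=5, P1=1, P2=0, P3=3, P4=3, P5=2, P6=7)
step 3: fire t1:  (P0=5, P1=1, P2=0, P3=3, P4=3, P5=2, P6=7) → (P0=5, P1=1, P2=0, P3=1, P4=2, P5=2, P6=8)

(P0=5, P1=1, P2=0, P3=1, P4=2, P5=2, P6=8)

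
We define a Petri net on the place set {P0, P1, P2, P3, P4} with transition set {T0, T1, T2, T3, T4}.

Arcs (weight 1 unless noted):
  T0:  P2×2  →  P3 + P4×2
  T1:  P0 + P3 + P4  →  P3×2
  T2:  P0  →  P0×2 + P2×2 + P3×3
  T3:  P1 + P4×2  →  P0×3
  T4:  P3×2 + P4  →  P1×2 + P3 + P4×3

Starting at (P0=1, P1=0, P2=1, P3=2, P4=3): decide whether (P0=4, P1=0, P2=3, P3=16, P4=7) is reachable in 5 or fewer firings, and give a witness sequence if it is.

depth 0: 1 marking
depth 1: 4 markings reached so far
depth 2: 10 markings reached so far
depth 3: 23 markings reached so far
depth 4: 47 markings reached so far
depth 5: 88 markings reached so far
target is not among the 88 markings reachable within 5 steps

NO — not reachable within 5 firings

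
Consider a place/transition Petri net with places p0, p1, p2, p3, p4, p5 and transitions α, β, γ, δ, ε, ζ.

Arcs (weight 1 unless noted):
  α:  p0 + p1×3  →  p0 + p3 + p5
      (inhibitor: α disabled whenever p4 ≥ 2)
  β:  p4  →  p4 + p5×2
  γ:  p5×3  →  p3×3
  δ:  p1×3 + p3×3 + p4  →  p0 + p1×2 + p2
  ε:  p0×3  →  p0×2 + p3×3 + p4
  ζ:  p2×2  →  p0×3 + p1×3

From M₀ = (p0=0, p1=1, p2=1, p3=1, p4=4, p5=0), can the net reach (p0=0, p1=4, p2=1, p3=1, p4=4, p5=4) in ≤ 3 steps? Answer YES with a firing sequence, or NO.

NO — not reachable within 3 firings

depth 0: 1 marking
depth 1: 2 markings reached so far
depth 2: 3 markings reached so far
depth 3: 5 markings reached so far
target is not among the 5 markings reachable within 3 steps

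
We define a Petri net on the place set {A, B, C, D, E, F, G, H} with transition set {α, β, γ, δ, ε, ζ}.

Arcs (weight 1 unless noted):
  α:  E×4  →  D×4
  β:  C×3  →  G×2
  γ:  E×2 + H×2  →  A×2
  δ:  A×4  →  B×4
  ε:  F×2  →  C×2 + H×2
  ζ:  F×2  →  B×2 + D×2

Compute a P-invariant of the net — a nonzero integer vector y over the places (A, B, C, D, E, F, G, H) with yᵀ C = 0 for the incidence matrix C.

y = (A:1, B:1, C:2, D:1, E:1, F:2, G:3, H:0)

Incidence matrix C (rows=places, cols=transitions):
        α    β    γ    δ    ε    ζ
    A   0    0    2   -4    0    0
    B   0    0    0    4    0    2
    C   0   -3    0    0    2    0
    D   4    0    0    0    0    2
    E  -4    0   -2    0    0    0
    F   0    0    0    0   -2   -2
    G   0    2    0    0    0    0
    H   0    0   -2    0    2    0

Candidate y = [1, 1, 2, 1, 1, 2, 3, 0]; check y·C column-wise:
  col α: 1·0 + 1·0 + 2·0 + 1·4 + 1·-4 + 2·0 + 3·0 = 0
  col β: 1·0 + 1·0 + 2·-3 + 1·0 + 1·0 + 2·0 + 3·2 = 0
  col γ: 1·2 + 1·0 + 2·0 + 1·0 + 1·-2 + 2·0 + 3·0 + 0·-2 = 0
  col δ: 1·-4 + 1·4 + 2·0 + 1·0 + 1·0 + 2·0 + 3·0 = 0
  col ε: 1·0 + 1·0 + 2·2 + 1·0 + 1·0 + 2·-2 + 3·0 + 0·2 = 0
  col ζ: 1·0 + 1·2 + 2·0 + 1·2 + 1·0 + 2·-2 + 3·0 = 0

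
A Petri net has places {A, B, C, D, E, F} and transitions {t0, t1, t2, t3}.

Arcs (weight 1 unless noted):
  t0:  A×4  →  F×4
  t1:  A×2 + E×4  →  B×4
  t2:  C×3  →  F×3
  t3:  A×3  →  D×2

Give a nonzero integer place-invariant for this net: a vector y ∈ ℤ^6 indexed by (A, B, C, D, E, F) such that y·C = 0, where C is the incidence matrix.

y = (A:0, B:1, C:0, D:0, E:1, F:0)

Incidence matrix C (rows=places, cols=transitions):
       t0   t1   t2   t3
    A  -4   -2    0   -3
    B   0    4    0    0
    C   0    0   -3    0
    D   0    0    0    2
    E   0   -4    0    0
    F   4    0    3    0

Candidate y = [0, 1, 0, 0, 1, 0]; check y·C column-wise:
  col t0: 0·-4 + 1·0 + 1·0 + 0·4 = 0
  col t1: 0·-2 + 1·4 + 1·-4 = 0
  col t2: 1·0 + 0·-3 + 1·0 + 0·3 = 0
  col t3: 0·-3 + 1·0 + 0·2 + 1·0 = 0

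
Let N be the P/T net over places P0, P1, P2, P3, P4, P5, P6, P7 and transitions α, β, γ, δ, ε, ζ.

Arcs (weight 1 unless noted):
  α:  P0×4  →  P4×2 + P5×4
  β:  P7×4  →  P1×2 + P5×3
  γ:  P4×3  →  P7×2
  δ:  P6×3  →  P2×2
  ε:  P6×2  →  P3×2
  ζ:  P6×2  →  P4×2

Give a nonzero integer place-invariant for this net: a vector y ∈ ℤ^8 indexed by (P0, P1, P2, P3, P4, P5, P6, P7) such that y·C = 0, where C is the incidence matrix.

y = (P0:2, P1:-3, P2:0, P3:0, P4:0, P5:2, P6:0, P7:0)

Incidence matrix C (rows=places, cols=transitions):
        α    β    γ    δ    ε    ζ
   P0  -4    0    0    0    0    0
   P1   0    2    0    0    0    0
   P2   0    0    0    2    0    0
   P3   0    0    0    0    2    0
   P4   2    0   -3    0    0    2
   P5   4    3    0    0    0    0
   P6   0    0    0   -3   -2   -2
   P7   0   -4    2    0    0    0

Candidate y = [2, -3, 0, 0, 0, 2, 0, 0]; check y·C column-wise:
  col α: 2·-4 + -3·0 + 0·2 + 2·4 = 0
  col β: 2·0 + -3·2 + 2·3 + 0·-4 = 0
  col γ: 2·0 + -3·0 + 0·-3 + 2·0 + 0·2 = 0
  col δ: 2·0 + -3·0 + 0·2 + 2·0 + 0·-3 = 0
  col ε: 2·0 + -3·0 + 0·2 + 2·0 + 0·-2 = 0
  col ζ: 2·0 + -3·0 + 0·2 + 2·0 + 0·-2 = 0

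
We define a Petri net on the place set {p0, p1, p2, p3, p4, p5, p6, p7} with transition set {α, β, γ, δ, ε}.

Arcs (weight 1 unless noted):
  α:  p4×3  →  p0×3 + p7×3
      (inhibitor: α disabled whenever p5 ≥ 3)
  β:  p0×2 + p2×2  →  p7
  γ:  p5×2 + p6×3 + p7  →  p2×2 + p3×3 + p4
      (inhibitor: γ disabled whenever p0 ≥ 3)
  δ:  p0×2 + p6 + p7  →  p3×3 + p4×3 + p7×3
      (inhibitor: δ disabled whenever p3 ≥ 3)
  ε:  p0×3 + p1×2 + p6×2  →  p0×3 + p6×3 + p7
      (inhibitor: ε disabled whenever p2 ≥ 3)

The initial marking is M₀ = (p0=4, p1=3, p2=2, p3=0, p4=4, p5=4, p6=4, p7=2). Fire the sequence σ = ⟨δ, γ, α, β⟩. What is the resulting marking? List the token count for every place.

(p0=3, p1=3, p2=2, p3=6, p4=5, p5=2, p6=0, p7=7)

step 1: fire δ:  (p0=4, p1=3, p2=2, p3=0, p4=4, p5=4, p6=4, p7=2) → (p0=2, p1=3, p2=2, p3=3, p4=7, p5=4, p6=3, p7=4)
step 2: fire γ:  (p0=2, p1=3, p2=2, p3=3, p4=7, p5=4, p6=3, p7=4) → (p0=2, p1=3, p2=4, p3=6, p4=8, p5=2, p6=0, p7=3)
step 3: fire α:  (p0=2, p1=3, p2=4, p3=6, p4=8, p5=2, p6=0, p7=3) → (p0=5, p1=3, p2=4, p3=6, p4=5, p5=2, p6=0, p7=6)
step 4: fire β:  (p0=5, p1=3, p2=4, p3=6, p4=5, p5=2, p6=0, p7=6) → (p0=3, p1=3, p2=2, p3=6, p4=5, p5=2, p6=0, p7=7)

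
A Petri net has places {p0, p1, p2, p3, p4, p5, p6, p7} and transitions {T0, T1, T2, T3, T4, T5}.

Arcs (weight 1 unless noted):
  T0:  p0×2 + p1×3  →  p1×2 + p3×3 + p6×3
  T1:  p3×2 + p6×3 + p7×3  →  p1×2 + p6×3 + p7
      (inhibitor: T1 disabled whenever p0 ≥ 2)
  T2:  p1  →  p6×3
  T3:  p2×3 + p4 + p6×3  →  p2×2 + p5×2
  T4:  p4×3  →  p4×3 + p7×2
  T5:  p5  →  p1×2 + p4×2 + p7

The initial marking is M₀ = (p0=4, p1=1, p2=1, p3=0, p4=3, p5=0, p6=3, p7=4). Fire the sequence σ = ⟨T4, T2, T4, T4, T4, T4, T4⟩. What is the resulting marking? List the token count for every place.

step 1: fire T4:  (p0=4, p1=1, p2=1, p3=0, p4=3, p5=0, p6=3, p7=4) → (p0=4, p1=1, p2=1, p3=0, p4=3, p5=0, p6=3, p7=6)
step 2: fire T2:  (p0=4, p1=1, p2=1, p3=0, p4=3, p5=0, p6=3, p7=6) → (p0=4, p1=0, p2=1, p3=0, p4=3, p5=0, p6=6, p7=6)
step 3: fire T4:  (p0=4, p1=0, p2=1, p3=0, p4=3, p5=0, p6=6, p7=6) → (p0=4, p1=0, p2=1, p3=0, p4=3, p5=0, p6=6, p7=8)
step 4: fire T4:  (p0=4, p1=0, p2=1, p3=0, p4=3, p5=0, p6=6, p7=8) → (p0=4, p1=0, p2=1, p3=0, p4=3, p5=0, p6=6, p7=10)
step 5: fire T4:  (p0=4, p1=0, p2=1, p3=0, p4=3, p5=0, p6=6, p7=10) → (p0=4, p1=0, p2=1, p3=0, p4=3, p5=0, p6=6, p7=12)
step 6: fire T4:  (p0=4, p1=0, p2=1, p3=0, p4=3, p5=0, p6=6, p7=12) → (p0=4, p1=0, p2=1, p3=0, p4=3, p5=0, p6=6, p7=14)
step 7: fire T4:  (p0=4, p1=0, p2=1, p3=0, p4=3, p5=0, p6=6, p7=14) → (p0=4, p1=0, p2=1, p3=0, p4=3, p5=0, p6=6, p7=16)

(p0=4, p1=0, p2=1, p3=0, p4=3, p5=0, p6=6, p7=16)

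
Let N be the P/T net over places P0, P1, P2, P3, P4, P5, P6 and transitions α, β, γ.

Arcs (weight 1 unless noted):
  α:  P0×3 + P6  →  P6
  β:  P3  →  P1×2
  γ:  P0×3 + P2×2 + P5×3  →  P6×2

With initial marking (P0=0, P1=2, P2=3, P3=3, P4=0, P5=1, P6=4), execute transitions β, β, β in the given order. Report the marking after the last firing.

(P0=0, P1=8, P2=3, P3=0, P4=0, P5=1, P6=4)

step 1: fire β:  (P0=0, P1=2, P2=3, P3=3, P4=0, P5=1, P6=4) → (P0=0, P1=4, P2=3, P3=2, P4=0, P5=1, P6=4)
step 2: fire β:  (P0=0, P1=4, P2=3, P3=2, P4=0, P5=1, P6=4) → (P0=0, P1=6, P2=3, P3=1, P4=0, P5=1, P6=4)
step 3: fire β:  (P0=0, P1=6, P2=3, P3=1, P4=0, P5=1, P6=4) → (P0=0, P1=8, P2=3, P3=0, P4=0, P5=1, P6=4)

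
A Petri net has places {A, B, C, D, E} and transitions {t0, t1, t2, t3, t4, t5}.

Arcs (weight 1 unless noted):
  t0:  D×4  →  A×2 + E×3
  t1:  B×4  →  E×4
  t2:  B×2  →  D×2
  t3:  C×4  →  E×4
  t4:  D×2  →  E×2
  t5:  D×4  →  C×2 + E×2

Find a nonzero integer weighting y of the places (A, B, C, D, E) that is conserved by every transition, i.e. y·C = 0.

Incidence matrix C (rows=places, cols=transitions):
       t0   t1   t2   t3   t4   t5
    A   2    0    0    0    0    0
    B   0   -4   -2    0    0    0
    C   0    0    0   -4    0    2
    D  -4    0    2    0   -2   -4
    E   3    4    0    4    2    2

Candidate y = [1, 2, 2, 2, 2]; check y·C column-wise:
  col t0: 1·2 + 2·0 + 2·0 + 2·-4 + 2·3 = 0
  col t1: 1·0 + 2·-4 + 2·0 + 2·0 + 2·4 = 0
  col t2: 1·0 + 2·-2 + 2·0 + 2·2 + 2·0 = 0
  col t3: 1·0 + 2·0 + 2·-4 + 2·0 + 2·4 = 0
  col t4: 1·0 + 2·0 + 2·0 + 2·-2 + 2·2 = 0
  col t5: 1·0 + 2·0 + 2·2 + 2·-4 + 2·2 = 0

y = (A:1, B:2, C:2, D:2, E:2)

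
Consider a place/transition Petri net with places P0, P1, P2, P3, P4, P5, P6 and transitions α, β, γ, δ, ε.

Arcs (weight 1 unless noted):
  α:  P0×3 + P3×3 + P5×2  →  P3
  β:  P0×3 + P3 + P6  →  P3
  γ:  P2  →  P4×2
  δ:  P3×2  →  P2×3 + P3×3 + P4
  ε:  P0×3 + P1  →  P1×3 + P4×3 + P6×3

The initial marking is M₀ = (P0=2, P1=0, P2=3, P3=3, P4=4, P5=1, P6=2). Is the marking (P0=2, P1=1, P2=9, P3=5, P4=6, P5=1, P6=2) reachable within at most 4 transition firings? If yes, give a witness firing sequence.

NO — not reachable within 4 firings

depth 0: 1 marking
depth 1: 3 markings reached so far
depth 2: 6 markings reached so far
depth 3: 10 markings reached so far
depth 4: 14 markings reached so far
target is not among the 14 markings reachable within 4 steps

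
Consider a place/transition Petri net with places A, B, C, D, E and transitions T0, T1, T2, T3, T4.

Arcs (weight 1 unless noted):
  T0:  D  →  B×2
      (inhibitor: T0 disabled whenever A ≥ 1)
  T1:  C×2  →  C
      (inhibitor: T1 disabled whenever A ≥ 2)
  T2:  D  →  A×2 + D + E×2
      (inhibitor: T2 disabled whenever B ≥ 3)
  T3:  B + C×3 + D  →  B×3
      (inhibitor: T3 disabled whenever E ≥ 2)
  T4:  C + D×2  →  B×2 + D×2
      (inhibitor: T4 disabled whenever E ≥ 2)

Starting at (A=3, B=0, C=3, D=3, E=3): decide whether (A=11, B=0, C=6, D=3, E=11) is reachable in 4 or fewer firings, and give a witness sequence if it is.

NO — not reachable within 4 firings

depth 0: 1 marking
depth 1: 2 markings reached so far
depth 2: 3 markings reached so far
depth 3: 4 markings reached so far
depth 4: 5 markings reached so far
target is not among the 5 markings reachable within 4 steps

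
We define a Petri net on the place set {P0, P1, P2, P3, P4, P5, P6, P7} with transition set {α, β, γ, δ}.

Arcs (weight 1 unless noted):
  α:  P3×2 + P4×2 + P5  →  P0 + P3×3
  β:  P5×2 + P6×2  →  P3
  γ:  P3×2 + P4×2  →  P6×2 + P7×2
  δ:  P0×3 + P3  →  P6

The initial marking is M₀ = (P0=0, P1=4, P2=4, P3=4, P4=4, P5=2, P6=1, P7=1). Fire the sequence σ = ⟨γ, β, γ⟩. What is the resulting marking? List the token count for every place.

(P0=0, P1=4, P2=4, P3=1, P4=0, P5=0, P6=3, P7=5)

step 1: fire γ:  (P0=0, P1=4, P2=4, P3=4, P4=4, P5=2, P6=1, P7=1) → (P0=0, P1=4, P2=4, P3=2, P4=2, P5=2, P6=3, P7=3)
step 2: fire β:  (P0=0, P1=4, P2=4, P3=2, P4=2, P5=2, P6=3, P7=3) → (P0=0, P1=4, P2=4, P3=3, P4=2, P5=0, P6=1, P7=3)
step 3: fire γ:  (P0=0, P1=4, P2=4, P3=3, P4=2, P5=0, P6=1, P7=3) → (P0=0, P1=4, P2=4, P3=1, P4=0, P5=0, P6=3, P7=5)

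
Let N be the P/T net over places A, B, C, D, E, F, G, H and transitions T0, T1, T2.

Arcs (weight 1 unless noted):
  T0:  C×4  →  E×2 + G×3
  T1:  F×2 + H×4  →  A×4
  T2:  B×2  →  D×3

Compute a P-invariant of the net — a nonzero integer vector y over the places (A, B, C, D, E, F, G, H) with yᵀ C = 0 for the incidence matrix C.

y = (A:0, B:3, C:0, D:2, E:0, F:0, G:0, H:0)

Incidence matrix C (rows=places, cols=transitions):
       T0   T1   T2
    A   0    4    0
    B   0    0   -2
    C  -4    0    0
    D   0    0    3
    E   2    0    0
    F   0   -2    0
    G   3    0    0
    H   0   -4    0

Candidate y = [0, 3, 0, 2, 0, 0, 0, 0]; check y·C column-wise:
  col T0: 3·0 + 0·-4 + 2·0 + 0·2 + 0·3 = 0
  col T1: 0·4 + 3·0 + 2·0 + 0·-2 + 0·-4 = 0
  col T2: 3·-2 + 2·3 = 0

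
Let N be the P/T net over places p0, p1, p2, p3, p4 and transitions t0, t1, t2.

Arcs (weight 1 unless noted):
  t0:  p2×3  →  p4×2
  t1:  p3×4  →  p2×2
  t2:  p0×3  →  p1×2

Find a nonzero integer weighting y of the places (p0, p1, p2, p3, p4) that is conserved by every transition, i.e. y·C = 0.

Incidence matrix C (rows=places, cols=transitions):
       t0   t1   t2
   p0   0    0   -3
   p1   0    0    2
   p2  -3    2    0
   p3   0   -4    0
   p4   2    0    0

Candidate y = [2, 3, 0, 0, 0]; check y·C column-wise:
  col t0: 2·0 + 3·0 + 0·-3 + 0·2 = 0
  col t1: 2·0 + 3·0 + 0·2 + 0·-4 = 0
  col t2: 2·-3 + 3·2 = 0

y = (p0:2, p1:3, p2:0, p3:0, p4:0)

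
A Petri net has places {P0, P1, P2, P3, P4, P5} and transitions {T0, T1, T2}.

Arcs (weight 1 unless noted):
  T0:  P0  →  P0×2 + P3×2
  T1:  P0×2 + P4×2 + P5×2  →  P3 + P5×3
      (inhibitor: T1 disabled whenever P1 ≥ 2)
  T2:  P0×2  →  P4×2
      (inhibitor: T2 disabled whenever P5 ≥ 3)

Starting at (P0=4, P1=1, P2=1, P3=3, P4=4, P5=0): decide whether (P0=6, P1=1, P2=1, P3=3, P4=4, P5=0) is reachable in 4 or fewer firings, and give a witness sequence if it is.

depth 0: 1 marking
depth 1: 3 markings reached so far
depth 2: 6 markings reached so far
depth 3: 9 markings reached so far
depth 4: 12 markings reached so far
target is not among the 12 markings reachable within 4 steps

NO — not reachable within 4 firings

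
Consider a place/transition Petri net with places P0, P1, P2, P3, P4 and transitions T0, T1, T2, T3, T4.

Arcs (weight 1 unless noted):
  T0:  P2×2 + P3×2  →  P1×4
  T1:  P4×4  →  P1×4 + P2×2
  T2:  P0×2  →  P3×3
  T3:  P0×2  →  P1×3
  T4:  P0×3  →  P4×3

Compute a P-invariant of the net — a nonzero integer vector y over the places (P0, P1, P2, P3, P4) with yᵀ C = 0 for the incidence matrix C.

Incidence matrix C (rows=places, cols=transitions):
       T0   T1   T2   T3   T4
   P0   0    0   -2   -2   -3
   P1   4    4    0    3    0
   P2  -2    2    0    0    0
   P3  -2    0    3    0    0
   P4   0   -4    0    0    3

Candidate y = [3, 2, 2, 2, 3]; check y·C column-wise:
  col T0: 3·0 + 2·4 + 2·-2 + 2·-2 + 3·0 = 0
  col T1: 3·0 + 2·4 + 2·2 + 2·0 + 3·-4 = 0
  col T2: 3·-2 + 2·0 + 2·0 + 2·3 + 3·0 = 0
  col T3: 3·-2 + 2·3 + 2·0 + 2·0 + 3·0 = 0
  col T4: 3·-3 + 2·0 + 2·0 + 2·0 + 3·3 = 0

y = (P0:3, P1:2, P2:2, P3:2, P4:3)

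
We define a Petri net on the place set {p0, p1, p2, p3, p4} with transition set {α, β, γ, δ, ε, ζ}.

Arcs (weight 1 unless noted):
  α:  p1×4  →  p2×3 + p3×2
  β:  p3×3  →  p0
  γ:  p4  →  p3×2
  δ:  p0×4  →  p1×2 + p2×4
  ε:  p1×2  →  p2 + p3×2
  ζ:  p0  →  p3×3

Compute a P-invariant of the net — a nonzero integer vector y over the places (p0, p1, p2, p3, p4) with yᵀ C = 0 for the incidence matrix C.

Incidence matrix C (rows=places, cols=transitions):
        α    β    γ    δ    ε    ζ
   p0   0    1    0   -4    0   -1
   p1  -4    0    0    2   -2    0
   p2   3    0    0    4    1    0
   p3   2   -3    2    0    2    3
   p4   0    0   -1    0    0    0

Candidate y = [3, 2, 2, 1, 2]; check y·C column-wise:
  col α: 3·0 + 2·-4 + 2·3 + 1·2 + 2·0 = 0
  col β: 3·1 + 2·0 + 2·0 + 1·-3 + 2·0 = 0
  col γ: 3·0 + 2·0 + 2·0 + 1·2 + 2·-1 = 0
  col δ: 3·-4 + 2·2 + 2·4 + 1·0 + 2·0 = 0
  col ε: 3·0 + 2·-2 + 2·1 + 1·2 + 2·0 = 0
  col ζ: 3·-1 + 2·0 + 2·0 + 1·3 + 2·0 = 0

y = (p0:3, p1:2, p2:2, p3:1, p4:2)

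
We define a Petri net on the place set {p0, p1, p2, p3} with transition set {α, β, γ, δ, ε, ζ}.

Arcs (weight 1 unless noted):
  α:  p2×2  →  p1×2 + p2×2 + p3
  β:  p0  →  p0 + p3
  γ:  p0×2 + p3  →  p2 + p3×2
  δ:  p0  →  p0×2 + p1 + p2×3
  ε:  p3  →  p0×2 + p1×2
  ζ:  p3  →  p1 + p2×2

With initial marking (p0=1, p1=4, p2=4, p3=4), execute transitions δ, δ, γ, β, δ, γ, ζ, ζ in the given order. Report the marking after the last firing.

step 1: fire δ:  (p0=1, p1=4, p2=4, p3=4) → (p0=2, p1=5, p2=7, p3=4)
step 2: fire δ:  (p0=2, p1=5, p2=7, p3=4) → (p0=3, p1=6, p2=10, p3=4)
step 3: fire γ:  (p0=3, p1=6, p2=10, p3=4) → (p0=1, p1=6, p2=11, p3=5)
step 4: fire β:  (p0=1, p1=6, p2=11, p3=5) → (p0=1, p1=6, p2=11, p3=6)
step 5: fire δ:  (p0=1, p1=6, p2=11, p3=6) → (p0=2, p1=7, p2=14, p3=6)
step 6: fire γ:  (p0=2, p1=7, p2=14, p3=6) → (p0=0, p1=7, p2=15, p3=7)
step 7: fire ζ:  (p0=0, p1=7, p2=15, p3=7) → (p0=0, p1=8, p2=17, p3=6)
step 8: fire ζ:  (p0=0, p1=8, p2=17, p3=6) → (p0=0, p1=9, p2=19, p3=5)

(p0=0, p1=9, p2=19, p3=5)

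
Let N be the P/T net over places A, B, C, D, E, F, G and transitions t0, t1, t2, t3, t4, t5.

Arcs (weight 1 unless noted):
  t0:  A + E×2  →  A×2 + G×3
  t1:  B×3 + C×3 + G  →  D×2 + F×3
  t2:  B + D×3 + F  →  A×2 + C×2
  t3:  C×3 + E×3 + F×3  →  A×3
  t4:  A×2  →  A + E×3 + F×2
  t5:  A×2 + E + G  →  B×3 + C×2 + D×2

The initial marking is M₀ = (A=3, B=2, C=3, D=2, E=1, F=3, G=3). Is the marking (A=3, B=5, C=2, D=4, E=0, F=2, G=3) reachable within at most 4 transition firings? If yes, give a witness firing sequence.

NO — not reachable within 4 firings

depth 0: 1 marking
depth 1: 3 markings reached so far
depth 2: 9 markings reached so far
depth 3: 17 markings reached so far
depth 4: 30 markings reached so far
target is not among the 30 markings reachable within 4 steps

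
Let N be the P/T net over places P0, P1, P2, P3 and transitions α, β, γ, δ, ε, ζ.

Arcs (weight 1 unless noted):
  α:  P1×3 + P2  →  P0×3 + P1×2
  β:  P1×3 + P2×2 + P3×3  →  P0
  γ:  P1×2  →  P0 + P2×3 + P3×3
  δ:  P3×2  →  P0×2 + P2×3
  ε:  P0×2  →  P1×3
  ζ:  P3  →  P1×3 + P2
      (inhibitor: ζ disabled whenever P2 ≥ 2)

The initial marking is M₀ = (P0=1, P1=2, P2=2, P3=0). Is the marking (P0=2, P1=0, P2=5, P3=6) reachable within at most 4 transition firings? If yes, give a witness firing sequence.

depth 0: 1 marking
depth 1: 2 markings reached so far
depth 2: 4 markings reached so far
depth 3: 8 markings reached so far
depth 4: 13 markings reached so far
target is not among the 13 markings reachable within 4 steps

NO — not reachable within 4 firings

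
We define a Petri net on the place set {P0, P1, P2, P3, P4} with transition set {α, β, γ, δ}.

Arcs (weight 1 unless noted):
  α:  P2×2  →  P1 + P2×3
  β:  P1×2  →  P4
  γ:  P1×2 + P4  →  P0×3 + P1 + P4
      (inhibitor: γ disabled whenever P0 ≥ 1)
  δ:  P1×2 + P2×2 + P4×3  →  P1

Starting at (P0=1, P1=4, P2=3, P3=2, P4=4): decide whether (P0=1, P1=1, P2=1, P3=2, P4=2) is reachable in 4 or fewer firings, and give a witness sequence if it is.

YES — reachable via ⟨β, δ⟩ (2 firings)

step 1: fire β:  (P0=1, P1=4, P2=3, P3=2, P4=4) → (P0=1, P1=2, P2=3, P3=2, P4=5)
step 2: fire δ:  (P0=1, P1=2, P2=3, P3=2, P4=5) → (P0=1, P1=1, P2=1, P3=2, P4=2)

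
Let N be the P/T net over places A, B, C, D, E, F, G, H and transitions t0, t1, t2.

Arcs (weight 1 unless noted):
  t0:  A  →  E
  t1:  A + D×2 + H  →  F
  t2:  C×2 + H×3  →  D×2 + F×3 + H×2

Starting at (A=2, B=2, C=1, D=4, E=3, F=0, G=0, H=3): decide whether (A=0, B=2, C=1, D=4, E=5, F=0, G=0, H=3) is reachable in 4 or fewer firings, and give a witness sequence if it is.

YES — reachable via ⟨t0, t0⟩ (2 firings)

step 1: fire t0:  (A=2, B=2, C=1, D=4, E=3, F=0, G=0, H=3) → (A=1, B=2, C=1, D=4, E=4, F=0, G=0, H=3)
step 2: fire t0:  (A=1, B=2, C=1, D=4, E=4, F=0, G=0, H=3) → (A=0, B=2, C=1, D=4, E=5, F=0, G=0, H=3)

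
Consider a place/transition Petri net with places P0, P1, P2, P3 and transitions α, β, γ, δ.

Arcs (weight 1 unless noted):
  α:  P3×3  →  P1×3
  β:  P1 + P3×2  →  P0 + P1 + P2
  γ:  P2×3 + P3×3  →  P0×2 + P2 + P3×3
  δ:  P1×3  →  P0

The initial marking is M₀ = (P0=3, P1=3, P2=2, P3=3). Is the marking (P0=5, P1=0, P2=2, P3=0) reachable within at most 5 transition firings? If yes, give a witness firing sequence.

YES — reachable via ⟨α, δ, δ⟩ (3 firings)

step 1: fire α:  (P0=3, P1=3, P2=2, P3=3) → (P0=3, P1=6, P2=2, P3=0)
step 2: fire δ:  (P0=3, P1=6, P2=2, P3=0) → (P0=4, P1=3, P2=2, P3=0)
step 3: fire δ:  (P0=4, P1=3, P2=2, P3=0) → (P0=5, P1=0, P2=2, P3=0)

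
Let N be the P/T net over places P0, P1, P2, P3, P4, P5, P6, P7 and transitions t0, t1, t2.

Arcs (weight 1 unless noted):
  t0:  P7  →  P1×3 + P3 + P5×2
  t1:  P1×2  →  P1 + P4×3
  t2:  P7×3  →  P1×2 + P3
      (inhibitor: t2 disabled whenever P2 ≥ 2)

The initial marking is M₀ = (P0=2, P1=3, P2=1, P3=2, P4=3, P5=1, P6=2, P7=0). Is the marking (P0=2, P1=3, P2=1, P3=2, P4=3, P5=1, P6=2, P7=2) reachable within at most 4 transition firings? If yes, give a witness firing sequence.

depth 0: 1 marking
depth 1: 2 markings reached so far
depth 2: 3 markings reached so far
depth 3: 3 markings reached so far
(frontier empty at depth 3; search complete)
target is not among the 3 markings reachable within 4 steps

NO — not reachable within 4 firings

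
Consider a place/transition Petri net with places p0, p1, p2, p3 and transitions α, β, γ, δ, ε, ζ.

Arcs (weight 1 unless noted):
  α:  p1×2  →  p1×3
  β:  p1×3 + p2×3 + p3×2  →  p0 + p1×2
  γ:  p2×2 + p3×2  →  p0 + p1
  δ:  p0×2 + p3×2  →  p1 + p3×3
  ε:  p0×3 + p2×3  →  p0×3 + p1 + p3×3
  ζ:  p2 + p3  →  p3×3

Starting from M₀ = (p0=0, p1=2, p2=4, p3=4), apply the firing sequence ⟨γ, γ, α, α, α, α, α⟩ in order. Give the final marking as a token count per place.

(p0=2, p1=9, p2=0, p3=0)

step 1: fire γ:  (p0=0, p1=2, p2=4, p3=4) → (p0=1, p1=3, p2=2, p3=2)
step 2: fire γ:  (p0=1, p1=3, p2=2, p3=2) → (p0=2, p1=4, p2=0, p3=0)
step 3: fire α:  (p0=2, p1=4, p2=0, p3=0) → (p0=2, p1=5, p2=0, p3=0)
step 4: fire α:  (p0=2, p1=5, p2=0, p3=0) → (p0=2, p1=6, p2=0, p3=0)
step 5: fire α:  (p0=2, p1=6, p2=0, p3=0) → (p0=2, p1=7, p2=0, p3=0)
step 6: fire α:  (p0=2, p1=7, p2=0, p3=0) → (p0=2, p1=8, p2=0, p3=0)
step 7: fire α:  (p0=2, p1=8, p2=0, p3=0) → (p0=2, p1=9, p2=0, p3=0)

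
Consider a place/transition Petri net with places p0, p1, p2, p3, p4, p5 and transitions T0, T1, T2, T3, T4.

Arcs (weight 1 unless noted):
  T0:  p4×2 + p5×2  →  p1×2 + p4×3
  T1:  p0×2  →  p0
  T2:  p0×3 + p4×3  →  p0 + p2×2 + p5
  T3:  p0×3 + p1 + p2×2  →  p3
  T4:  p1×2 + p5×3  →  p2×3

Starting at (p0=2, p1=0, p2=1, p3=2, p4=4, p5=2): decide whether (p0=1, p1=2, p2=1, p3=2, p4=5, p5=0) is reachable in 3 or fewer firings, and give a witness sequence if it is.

step 1: fire T0:  (p0=2, p1=0, p2=1, p3=2, p4=4, p5=2) → (p0=2, p1=2, p2=1, p3=2, p4=5, p5=0)
step 2: fire T1:  (p0=2, p1=2, p2=1, p3=2, p4=5, p5=0) → (p0=1, p1=2, p2=1, p3=2, p4=5, p5=0)

YES — reachable via ⟨T0, T1⟩ (2 firings)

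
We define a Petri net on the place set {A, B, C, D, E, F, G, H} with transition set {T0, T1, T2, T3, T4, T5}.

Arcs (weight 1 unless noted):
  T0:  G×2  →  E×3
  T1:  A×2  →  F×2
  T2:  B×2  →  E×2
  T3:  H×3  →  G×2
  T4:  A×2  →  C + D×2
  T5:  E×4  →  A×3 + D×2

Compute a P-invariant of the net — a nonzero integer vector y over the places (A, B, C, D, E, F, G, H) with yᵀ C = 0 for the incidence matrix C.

y = (A:2, B:0, C:10, D:-3, E:0, F:2, G:0, H:0)

Incidence matrix C (rows=places, cols=transitions):
       T0   T1   T2   T3   T4   T5
    A   0   -2    0    0   -2    3
    B   0    0   -2    0    0    0
    C   0    0    0    0    1    0
    D   0    0    0    0    2    2
    E   3    0    2    0    0   -4
    F   0    2    0    0    0    0
    G  -2    0    0    2    0    0
    H   0    0    0   -3    0    0

Candidate y = [2, 0, 10, -3, 0, 2, 0, 0]; check y·C column-wise:
  col T0: 2·0 + 10·0 + -3·0 + 0·3 + 2·0 + 0·-2 = 0
  col T1: 2·-2 + 10·0 + -3·0 + 2·2 = 0
  col T2: 2·0 + 0·-2 + 10·0 + -3·0 + 0·2 + 2·0 = 0
  col T3: 2·0 + 10·0 + -3·0 + 2·0 + 0·2 + 0·-3 = 0
  col T4: 2·-2 + 10·1 + -3·2 + 2·0 = 0
  col T5: 2·3 + 10·0 + -3·2 + 0·-4 + 2·0 = 0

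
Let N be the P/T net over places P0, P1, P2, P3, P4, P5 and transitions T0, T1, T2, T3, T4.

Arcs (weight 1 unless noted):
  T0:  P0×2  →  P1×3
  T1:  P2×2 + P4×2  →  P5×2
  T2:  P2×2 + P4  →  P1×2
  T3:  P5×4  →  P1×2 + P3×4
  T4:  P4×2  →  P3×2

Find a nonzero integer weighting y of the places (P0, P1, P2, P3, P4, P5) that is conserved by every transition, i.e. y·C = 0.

y = (P0:3, P1:2, P2:1, P3:2, P4:2, P5:3)

Incidence matrix C (rows=places, cols=transitions):
       T0   T1   T2   T3   T4
   P0  -2    0    0    0    0
   P1   3    0    2    2    0
   P2   0   -2   -2    0    0
   P3   0    0    0    4    2
   P4   0   -2   -1    0   -2
   P5   0    2    0   -4    0

Candidate y = [3, 2, 1, 2, 2, 3]; check y·C column-wise:
  col T0: 3·-2 + 2·3 + 1·0 + 2·0 + 2·0 + 3·0 = 0
  col T1: 3·0 + 2·0 + 1·-2 + 2·0 + 2·-2 + 3·2 = 0
  col T2: 3·0 + 2·2 + 1·-2 + 2·0 + 2·-1 + 3·0 = 0
  col T3: 3·0 + 2·2 + 1·0 + 2·4 + 2·0 + 3·-4 = 0
  col T4: 3·0 + 2·0 + 1·0 + 2·2 + 2·-2 + 3·0 = 0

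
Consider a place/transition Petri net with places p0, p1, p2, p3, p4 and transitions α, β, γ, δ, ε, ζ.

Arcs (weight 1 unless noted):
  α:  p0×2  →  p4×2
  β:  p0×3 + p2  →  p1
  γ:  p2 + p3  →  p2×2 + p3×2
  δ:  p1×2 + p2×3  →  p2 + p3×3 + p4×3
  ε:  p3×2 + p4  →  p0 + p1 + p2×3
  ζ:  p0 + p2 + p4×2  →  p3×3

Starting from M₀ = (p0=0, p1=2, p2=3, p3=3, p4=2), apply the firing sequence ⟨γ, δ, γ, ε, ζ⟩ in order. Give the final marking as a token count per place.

(p0=0, p1=1, p2=5, p3=9, p4=2)

step 1: fire γ:  (p0=0, p1=2, p2=3, p3=3, p4=2) → (p0=0, p1=2, p2=4, p3=4, p4=2)
step 2: fire δ:  (p0=0, p1=2, p2=4, p3=4, p4=2) → (p0=0, p1=0, p2=2, p3=7, p4=5)
step 3: fire γ:  (p0=0, p1=0, p2=2, p3=7, p4=5) → (p0=0, p1=0, p2=3, p3=8, p4=5)
step 4: fire ε:  (p0=0, p1=0, p2=3, p3=8, p4=5) → (p0=1, p1=1, p2=6, p3=6, p4=4)
step 5: fire ζ:  (p0=1, p1=1, p2=6, p3=6, p4=4) → (p0=0, p1=1, p2=5, p3=9, p4=2)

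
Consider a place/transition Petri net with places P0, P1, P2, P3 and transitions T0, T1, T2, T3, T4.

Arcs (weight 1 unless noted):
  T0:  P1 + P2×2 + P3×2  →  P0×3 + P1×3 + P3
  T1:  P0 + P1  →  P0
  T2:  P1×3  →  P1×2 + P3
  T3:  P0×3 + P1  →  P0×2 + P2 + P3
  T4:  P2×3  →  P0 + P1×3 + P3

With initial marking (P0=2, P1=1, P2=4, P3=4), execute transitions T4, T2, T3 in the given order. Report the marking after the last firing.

(P0=2, P1=2, P2=2, P3=7)

step 1: fire T4:  (P0=2, P1=1, P2=4, P3=4) → (P0=3, P1=4, P2=1, P3=5)
step 2: fire T2:  (P0=3, P1=4, P2=1, P3=5) → (P0=3, P1=3, P2=1, P3=6)
step 3: fire T3:  (P0=3, P1=3, P2=1, P3=6) → (P0=2, P1=2, P2=2, P3=7)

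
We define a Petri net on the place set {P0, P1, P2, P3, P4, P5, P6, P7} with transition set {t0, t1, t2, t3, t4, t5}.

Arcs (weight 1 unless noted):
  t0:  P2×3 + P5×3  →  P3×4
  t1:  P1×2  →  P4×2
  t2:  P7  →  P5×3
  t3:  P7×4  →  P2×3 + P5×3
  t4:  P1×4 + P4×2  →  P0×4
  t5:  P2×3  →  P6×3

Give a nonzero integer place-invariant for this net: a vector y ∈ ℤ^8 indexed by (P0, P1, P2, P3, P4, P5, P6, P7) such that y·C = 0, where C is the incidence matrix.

y = (P0:3, P1:2, P2:0, P3:0, P4:2, P5:0, P6:0, P7:0)

Incidence matrix C (rows=places, cols=transitions):
       t0   t1   t2   t3   t4   t5
   P0   0    0    0    0    4    0
   P1   0   -2    0    0   -4    0
   P2  -3    0    0    3    0   -3
   P3   4    0    0    0    0    0
   P4   0    2    0    0   -2    0
   P5  -3    0    3    3    0    0
   P6   0    0    0    0    0    3
   P7   0    0   -1   -4    0    0

Candidate y = [3, 2, 0, 0, 2, 0, 0, 0]; check y·C column-wise:
  col t0: 3·0 + 2·0 + 0·-3 + 0·4 + 2·0 + 0·-3 = 0
  col t1: 3·0 + 2·-2 + 2·2 = 0
  col t2: 3·0 + 2·0 + 2·0 + 0·3 + 0·-1 = 0
  col t3: 3·0 + 2·0 + 0·3 + 2·0 + 0·3 + 0·-4 = 0
  col t4: 3·4 + 2·-4 + 2·-2 = 0
  col t5: 3·0 + 2·0 + 0·-3 + 2·0 + 0·3 = 0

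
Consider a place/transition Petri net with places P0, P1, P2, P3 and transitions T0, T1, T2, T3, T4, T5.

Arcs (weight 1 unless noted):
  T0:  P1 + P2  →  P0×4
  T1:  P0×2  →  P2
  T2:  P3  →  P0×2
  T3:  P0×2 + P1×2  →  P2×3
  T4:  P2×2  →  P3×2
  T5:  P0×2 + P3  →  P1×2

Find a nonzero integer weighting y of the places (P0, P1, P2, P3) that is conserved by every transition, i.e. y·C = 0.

y = (P0:1, P1:2, P2:2, P3:2)

Incidence matrix C (rows=places, cols=transitions):
       T0   T1   T2   T3   T4   T5
   P0   4   -2    2   -2    0   -2
   P1  -1    0    0   -2    0    2
   P2  -1    1    0    3   -2    0
   P3   0    0   -1    0    2   -1

Candidate y = [1, 2, 2, 2]; check y·C column-wise:
  col T0: 1·4 + 2·-1 + 2·-1 + 2·0 = 0
  col T1: 1·-2 + 2·0 + 2·1 + 2·0 = 0
  col T2: 1·2 + 2·0 + 2·0 + 2·-1 = 0
  col T3: 1·-2 + 2·-2 + 2·3 + 2·0 = 0
  col T4: 1·0 + 2·0 + 2·-2 + 2·2 = 0
  col T5: 1·-2 + 2·2 + 2·0 + 2·-1 = 0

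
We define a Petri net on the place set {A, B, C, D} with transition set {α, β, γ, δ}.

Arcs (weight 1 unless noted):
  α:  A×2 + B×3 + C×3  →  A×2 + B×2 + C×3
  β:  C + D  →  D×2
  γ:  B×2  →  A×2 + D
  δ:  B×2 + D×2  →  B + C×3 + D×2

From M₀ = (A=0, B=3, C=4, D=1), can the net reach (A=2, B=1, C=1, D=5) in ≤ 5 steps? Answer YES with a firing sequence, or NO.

step 1: fire β:  (A=0, B=3, C=4, D=1) → (A=0, B=3, C=3, D=2)
step 2: fire β:  (A=0, B=3, C=3, D=2) → (A=0, B=3, C=2, D=3)
step 3: fire β:  (A=0, B=3, C=2, D=3) → (A=0, B=3, C=1, D=4)
step 4: fire γ:  (A=0, B=3, C=1, D=4) → (A=2, B=1, C=1, D=5)

YES — reachable via ⟨β, β, β, γ⟩ (4 firings)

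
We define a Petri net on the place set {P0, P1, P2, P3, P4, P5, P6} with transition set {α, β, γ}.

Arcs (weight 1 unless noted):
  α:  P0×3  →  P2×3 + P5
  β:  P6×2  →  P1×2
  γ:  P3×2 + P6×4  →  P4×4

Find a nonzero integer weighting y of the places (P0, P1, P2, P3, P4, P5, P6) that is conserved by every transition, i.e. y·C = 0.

Incidence matrix C (rows=places, cols=transitions):
        α    β    γ
   P0  -3    0    0
   P1   0    2    0
   P2   3    0    0
   P3   0    0   -2
   P4   0    0    4
   P5   1    0    0
   P6   0   -2   -4

Candidate y = [1, 0, 1, 0, 0, 0, 0]; check y·C column-wise:
  col α: 1·-3 + 1·3 + 0·1 = 0
  col β: 1·0 + 0·2 + 1·0 + 0·-2 = 0
  col γ: 1·0 + 1·0 + 0·-2 + 0·4 + 0·-4 = 0

y = (P0:1, P1:0, P2:1, P3:0, P4:0, P5:0, P6:0)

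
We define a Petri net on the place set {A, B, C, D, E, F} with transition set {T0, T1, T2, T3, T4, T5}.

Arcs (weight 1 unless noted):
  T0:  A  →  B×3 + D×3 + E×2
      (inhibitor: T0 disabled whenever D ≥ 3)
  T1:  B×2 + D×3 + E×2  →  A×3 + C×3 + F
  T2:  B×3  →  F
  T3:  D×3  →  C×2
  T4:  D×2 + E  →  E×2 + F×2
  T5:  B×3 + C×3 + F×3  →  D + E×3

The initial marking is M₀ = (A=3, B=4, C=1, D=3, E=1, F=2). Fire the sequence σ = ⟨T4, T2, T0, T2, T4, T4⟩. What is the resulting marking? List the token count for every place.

(A=2, B=1, C=1, D=0, E=6, F=10)

step 1: fire T4:  (A=3, B=4, C=1, D=3, E=1, F=2) → (A=3, B=4, C=1, D=1, E=2, F=4)
step 2: fire T2:  (A=3, B=4, C=1, D=1, E=2, F=4) → (A=3, B=1, C=1, D=1, E=2, F=5)
step 3: fire T0:  (A=3, B=1, C=1, D=1, E=2, F=5) → (A=2, B=4, C=1, D=4, E=4, F=5)
step 4: fire T2:  (A=2, B=4, C=1, D=4, E=4, F=5) → (A=2, B=1, C=1, D=4, E=4, F=6)
step 5: fire T4:  (A=2, B=1, C=1, D=4, E=4, F=6) → (A=2, B=1, C=1, D=2, E=5, F=8)
step 6: fire T4:  (A=2, B=1, C=1, D=2, E=5, F=8) → (A=2, B=1, C=1, D=0, E=6, F=10)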